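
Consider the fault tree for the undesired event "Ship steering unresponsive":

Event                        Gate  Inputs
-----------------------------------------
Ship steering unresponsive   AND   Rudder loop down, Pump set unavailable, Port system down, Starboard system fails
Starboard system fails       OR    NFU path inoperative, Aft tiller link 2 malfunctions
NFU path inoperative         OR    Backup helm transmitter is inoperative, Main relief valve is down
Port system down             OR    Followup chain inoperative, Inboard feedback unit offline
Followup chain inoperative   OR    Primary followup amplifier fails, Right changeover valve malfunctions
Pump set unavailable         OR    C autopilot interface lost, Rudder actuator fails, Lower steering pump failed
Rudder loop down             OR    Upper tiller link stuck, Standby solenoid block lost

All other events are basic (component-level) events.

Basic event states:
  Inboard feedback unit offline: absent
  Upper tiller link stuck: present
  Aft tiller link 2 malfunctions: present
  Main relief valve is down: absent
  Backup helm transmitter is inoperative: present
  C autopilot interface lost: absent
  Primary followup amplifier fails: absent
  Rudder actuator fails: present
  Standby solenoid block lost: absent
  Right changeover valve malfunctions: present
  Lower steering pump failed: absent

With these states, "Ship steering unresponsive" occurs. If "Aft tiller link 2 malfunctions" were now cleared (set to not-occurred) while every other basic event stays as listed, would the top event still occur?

Yes

Counterfactual: set "Aft tiller link 2 malfunctions" to not occurred.
Rudder loop down [OR]: Upper tiller link stuck=occurs, Standby solenoid block lost=not → at least one input occurs → occurs.
Pump set unavailable [OR]: C autopilot interface lost=not, Rudder actuator fails=occurs, Lower steering pump failed=not → at least one input occurs → occurs.
Followup chain inoperative [OR]: Primary followup amplifier fails=not, Right changeover valve malfunctions=occurs → at least one input occurs → occurs.
Port system down [OR]: Followup chain inoperative=occurs, Inboard feedback unit offline=not → at least one input occurs → occurs.
NFU path inoperative [OR]: Backup helm transmitter is inoperative=occurs, Main relief valve is down=not → at least one input occurs → occurs.
Starboard system fails [OR]: NFU path inoperative=occurs, Aft tiller link 2 malfunctions=not → at least one input occurs → occurs.
Ship steering unresponsive [AND]: Rudder loop down=occurs, Pump set unavailable=occurs, Port system down=occurs, Starboard system fails=occurs → all inputs occur → occurs.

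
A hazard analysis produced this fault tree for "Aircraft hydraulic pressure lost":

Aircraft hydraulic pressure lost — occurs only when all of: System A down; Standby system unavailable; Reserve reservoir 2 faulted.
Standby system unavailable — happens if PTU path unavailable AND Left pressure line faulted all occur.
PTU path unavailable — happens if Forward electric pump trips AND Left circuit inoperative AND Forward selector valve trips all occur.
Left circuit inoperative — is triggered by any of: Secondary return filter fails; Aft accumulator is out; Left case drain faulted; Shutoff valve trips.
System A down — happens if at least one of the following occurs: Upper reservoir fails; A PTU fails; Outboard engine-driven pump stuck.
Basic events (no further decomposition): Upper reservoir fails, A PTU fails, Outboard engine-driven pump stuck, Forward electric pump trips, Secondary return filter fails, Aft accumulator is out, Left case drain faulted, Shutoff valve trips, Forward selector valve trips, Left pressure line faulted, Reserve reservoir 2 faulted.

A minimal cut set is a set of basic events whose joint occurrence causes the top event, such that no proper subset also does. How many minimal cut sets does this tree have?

12

System A down [OR]: union of children's cut sets → 3 cut set(s).
Left circuit inoperative [OR]: union of children's cut sets → 4 cut set(s).
PTU path unavailable [AND]: one cut set from each child combined → 1 × 4 × 1 = 4 cut set(s).
Standby system unavailable [AND]: one cut set from each child combined → 4 × 1 = 4 cut set(s).
Aircraft hydraulic pressure lost [AND]: one cut set from each child combined → 3 × 4 × 1 = 12 cut set(s).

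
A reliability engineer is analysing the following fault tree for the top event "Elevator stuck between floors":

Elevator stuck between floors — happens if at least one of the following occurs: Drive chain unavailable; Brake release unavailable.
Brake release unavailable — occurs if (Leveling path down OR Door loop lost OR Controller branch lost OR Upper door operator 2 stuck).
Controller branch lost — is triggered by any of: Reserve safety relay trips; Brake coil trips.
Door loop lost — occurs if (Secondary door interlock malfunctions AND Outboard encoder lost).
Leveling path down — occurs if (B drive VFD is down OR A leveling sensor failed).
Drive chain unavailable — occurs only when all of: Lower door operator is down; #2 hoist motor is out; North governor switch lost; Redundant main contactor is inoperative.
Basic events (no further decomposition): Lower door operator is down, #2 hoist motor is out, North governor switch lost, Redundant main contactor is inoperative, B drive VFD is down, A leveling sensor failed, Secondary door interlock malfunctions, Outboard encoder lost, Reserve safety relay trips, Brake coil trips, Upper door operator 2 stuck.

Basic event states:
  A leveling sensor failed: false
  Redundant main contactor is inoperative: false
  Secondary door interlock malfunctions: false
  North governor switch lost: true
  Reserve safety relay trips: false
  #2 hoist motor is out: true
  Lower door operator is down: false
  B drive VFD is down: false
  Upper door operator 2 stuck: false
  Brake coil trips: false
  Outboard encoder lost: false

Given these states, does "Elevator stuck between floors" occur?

Drive chain unavailable [AND]: Lower door operator is down=not, #2 hoist motor is out=occurs, North governor switch lost=occurs, Redundant main contactor is inoperative=not → not all inputs occur → does not occur.
Leveling path down [OR]: B drive VFD is down=not, A leveling sensor failed=not → no input occurs → does not occur.
Door loop lost [AND]: Secondary door interlock malfunctions=not, Outboard encoder lost=not → not all inputs occur → does not occur.
Controller branch lost [OR]: Reserve safety relay trips=not, Brake coil trips=not → no input occurs → does not occur.
Brake release unavailable [OR]: Leveling path down=not, Door loop lost=not, Controller branch lost=not, Upper door operator 2 stuck=not → no input occurs → does not occur.
Elevator stuck between floors [OR]: Drive chain unavailable=not, Brake release unavailable=not → no input occurs → does not occur.

No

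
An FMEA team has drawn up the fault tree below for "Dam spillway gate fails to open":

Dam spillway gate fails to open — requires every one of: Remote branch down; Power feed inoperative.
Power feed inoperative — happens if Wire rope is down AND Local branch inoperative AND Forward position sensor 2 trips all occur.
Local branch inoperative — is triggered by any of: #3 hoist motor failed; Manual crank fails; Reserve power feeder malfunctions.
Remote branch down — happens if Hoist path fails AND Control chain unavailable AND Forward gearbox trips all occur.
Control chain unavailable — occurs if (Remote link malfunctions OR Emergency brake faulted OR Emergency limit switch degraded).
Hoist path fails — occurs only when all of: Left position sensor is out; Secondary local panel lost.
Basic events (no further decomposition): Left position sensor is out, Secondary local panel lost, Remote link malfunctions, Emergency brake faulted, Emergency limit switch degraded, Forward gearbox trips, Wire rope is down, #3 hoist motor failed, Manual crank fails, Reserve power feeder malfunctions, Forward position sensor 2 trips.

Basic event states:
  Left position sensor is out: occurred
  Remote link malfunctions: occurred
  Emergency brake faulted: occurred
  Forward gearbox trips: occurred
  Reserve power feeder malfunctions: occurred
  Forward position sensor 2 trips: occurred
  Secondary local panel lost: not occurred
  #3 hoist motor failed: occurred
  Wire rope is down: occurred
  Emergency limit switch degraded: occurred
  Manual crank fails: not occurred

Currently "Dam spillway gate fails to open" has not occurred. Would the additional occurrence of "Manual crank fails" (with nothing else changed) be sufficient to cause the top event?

No

Counterfactual: set "Manual crank fails" to occurred.
Hoist path fails [AND]: Left position sensor is out=occurs, Secondary local panel lost=not → not all inputs occur → does not occur.
Control chain unavailable [OR]: Remote link malfunctions=occurs, Emergency brake faulted=occurs, Emergency limit switch degraded=occurs → at least one input occurs → occurs.
Remote branch down [AND]: Hoist path fails=not, Control chain unavailable=occurs, Forward gearbox trips=occurs → not all inputs occur → does not occur.
Local branch inoperative [OR]: #3 hoist motor failed=occurs, Manual crank fails=occurs, Reserve power feeder malfunctions=occurs → at least one input occurs → occurs.
Power feed inoperative [AND]: Wire rope is down=occurs, Local branch inoperative=occurs, Forward position sensor 2 trips=occurs → all inputs occur → occurs.
Dam spillway gate fails to open [AND]: Remote branch down=not, Power feed inoperative=occurs → not all inputs occur → does not occur.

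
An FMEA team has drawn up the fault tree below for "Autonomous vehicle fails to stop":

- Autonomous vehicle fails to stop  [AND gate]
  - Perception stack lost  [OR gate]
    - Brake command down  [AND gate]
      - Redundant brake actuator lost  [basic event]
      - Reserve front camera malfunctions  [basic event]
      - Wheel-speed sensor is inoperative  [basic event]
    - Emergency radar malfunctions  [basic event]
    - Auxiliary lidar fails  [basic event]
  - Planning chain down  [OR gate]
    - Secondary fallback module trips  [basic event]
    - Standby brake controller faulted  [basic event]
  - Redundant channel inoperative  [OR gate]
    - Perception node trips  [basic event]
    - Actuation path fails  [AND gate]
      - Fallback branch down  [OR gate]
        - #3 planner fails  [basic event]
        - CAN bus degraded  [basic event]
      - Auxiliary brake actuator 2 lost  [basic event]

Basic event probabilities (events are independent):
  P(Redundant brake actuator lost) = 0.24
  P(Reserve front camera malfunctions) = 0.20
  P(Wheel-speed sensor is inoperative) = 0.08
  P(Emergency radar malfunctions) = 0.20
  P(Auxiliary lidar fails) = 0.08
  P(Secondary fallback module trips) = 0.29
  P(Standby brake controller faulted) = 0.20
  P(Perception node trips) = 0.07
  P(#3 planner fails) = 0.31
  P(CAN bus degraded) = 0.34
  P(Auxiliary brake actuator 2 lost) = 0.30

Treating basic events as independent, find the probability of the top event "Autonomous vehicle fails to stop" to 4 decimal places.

0.0256

P(Brake command down) [AND] = 0.24 × 0.20 × 0.08 = 0.003840
P(Perception stack lost) [OR] = 1 − (1−0.003840) × (1−0.20) × (1−0.08) = 0.266826
P(Planning chain down) [OR] = 1 − (1−0.29) × (1−0.20) = 0.432000
P(Fallback branch down) [OR] = 1 − (1−0.31) × (1−0.34) = 0.544600
P(Actuation path fails) [AND] = 0.544600 × 0.30 = 0.163380
P(Redundant channel inoperative) [OR] = 1 − (1−0.07) × (1−0.163380) = 0.221943
P(Autonomous vehicle fails to stop) [AND] = 0.266826 × 0.432000 × 0.221943 = 0.025583
Rounded to 4 decimal places: P(Autonomous vehicle fails to stop) ≈ 0.0256.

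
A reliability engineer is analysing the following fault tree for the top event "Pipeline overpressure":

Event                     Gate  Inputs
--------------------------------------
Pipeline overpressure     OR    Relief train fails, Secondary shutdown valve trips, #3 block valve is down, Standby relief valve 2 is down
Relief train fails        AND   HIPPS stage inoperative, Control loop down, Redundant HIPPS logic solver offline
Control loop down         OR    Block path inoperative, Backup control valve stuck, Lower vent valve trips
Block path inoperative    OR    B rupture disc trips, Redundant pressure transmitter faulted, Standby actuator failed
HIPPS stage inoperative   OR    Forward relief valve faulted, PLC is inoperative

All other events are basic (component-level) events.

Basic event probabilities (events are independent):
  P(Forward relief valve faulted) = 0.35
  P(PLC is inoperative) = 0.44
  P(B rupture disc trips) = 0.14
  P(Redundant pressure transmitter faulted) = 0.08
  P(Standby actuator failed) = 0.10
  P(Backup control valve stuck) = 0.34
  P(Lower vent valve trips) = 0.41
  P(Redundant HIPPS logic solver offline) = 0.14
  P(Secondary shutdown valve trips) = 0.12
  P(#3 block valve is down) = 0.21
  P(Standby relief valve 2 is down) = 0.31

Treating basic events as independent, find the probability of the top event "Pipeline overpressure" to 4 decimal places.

P(HIPPS stage inoperative) [OR] = 1 − (1−0.35) × (1−0.44) = 0.636000
P(Block path inoperative) [OR] = 1 − (1−0.14) × (1−0.08) × (1−0.10) = 0.287920
P(Control loop down) [OR] = 1 − (1−0.287920) × (1−0.34) × (1−0.41) = 0.722716
P(Relief train fails) [AND] = 0.636000 × 0.722716 × 0.14 = 0.064351
P(Pipeline overpressure) [OR] = 1 − (1−0.064351) × (1−0.12) × (1−0.21) × (1−0.31) = 0.551180
Rounded to 4 decimal places: P(Pipeline overpressure) ≈ 0.5512.

0.5512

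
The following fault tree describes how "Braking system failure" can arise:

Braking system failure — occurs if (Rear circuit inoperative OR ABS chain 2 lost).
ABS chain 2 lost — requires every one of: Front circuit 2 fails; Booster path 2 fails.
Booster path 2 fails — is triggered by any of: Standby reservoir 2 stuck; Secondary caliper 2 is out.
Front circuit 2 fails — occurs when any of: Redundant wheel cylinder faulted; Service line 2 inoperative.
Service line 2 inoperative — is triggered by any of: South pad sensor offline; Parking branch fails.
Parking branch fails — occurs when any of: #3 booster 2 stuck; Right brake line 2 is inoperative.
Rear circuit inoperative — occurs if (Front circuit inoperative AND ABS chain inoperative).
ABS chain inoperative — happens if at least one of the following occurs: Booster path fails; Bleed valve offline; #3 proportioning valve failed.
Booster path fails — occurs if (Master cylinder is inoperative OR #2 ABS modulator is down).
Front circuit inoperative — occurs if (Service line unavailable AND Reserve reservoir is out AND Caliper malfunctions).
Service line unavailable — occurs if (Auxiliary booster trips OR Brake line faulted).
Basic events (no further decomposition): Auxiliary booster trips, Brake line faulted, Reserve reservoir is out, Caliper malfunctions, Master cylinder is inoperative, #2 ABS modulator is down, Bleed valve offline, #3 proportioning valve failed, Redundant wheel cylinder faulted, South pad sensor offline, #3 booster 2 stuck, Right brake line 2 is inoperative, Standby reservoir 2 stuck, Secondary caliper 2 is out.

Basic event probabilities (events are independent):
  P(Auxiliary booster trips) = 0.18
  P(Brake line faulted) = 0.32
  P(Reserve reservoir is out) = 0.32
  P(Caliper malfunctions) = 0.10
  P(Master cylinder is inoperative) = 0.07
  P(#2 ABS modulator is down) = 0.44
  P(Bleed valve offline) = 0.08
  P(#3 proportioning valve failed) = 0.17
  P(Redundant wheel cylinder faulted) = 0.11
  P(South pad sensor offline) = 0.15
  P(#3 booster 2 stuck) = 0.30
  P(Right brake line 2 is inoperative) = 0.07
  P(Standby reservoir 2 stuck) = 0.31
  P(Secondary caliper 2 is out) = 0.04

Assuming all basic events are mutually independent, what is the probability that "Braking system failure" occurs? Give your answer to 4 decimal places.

P(Service line unavailable) [OR] = 1 − (1−0.18) × (1−0.32) = 0.442400
P(Front circuit inoperative) [AND] = 0.442400 × 0.32 × 0.10 = 0.014157
P(Booster path fails) [OR] = 1 − (1−0.07) × (1−0.44) = 0.479200
P(ABS chain inoperative) [OR] = 1 − (1−0.479200) × (1−0.08) × (1−0.17) = 0.602317
P(Rear circuit inoperative) [AND] = 0.014157 × 0.602317 = 0.008527
P(Parking branch fails) [OR] = 1 − (1−0.30) × (1−0.07) = 0.349000
P(Service line 2 inoperative) [OR] = 1 − (1−0.15) × (1−0.349000) = 0.446650
P(Front circuit 2 fails) [OR] = 1 − (1−0.11) × (1−0.446650) = 0.507519
P(Booster path 2 fails) [OR] = 1 − (1−0.31) × (1−0.04) = 0.337600
P(ABS chain 2 lost) [AND] = 0.507519 × 0.337600 = 0.171338
P(Braking system failure) [OR] = 1 − (1−0.008527) × (1−0.171338) = 0.178404
Rounded to 4 decimal places: P(Braking system failure) ≈ 0.1784.

0.1784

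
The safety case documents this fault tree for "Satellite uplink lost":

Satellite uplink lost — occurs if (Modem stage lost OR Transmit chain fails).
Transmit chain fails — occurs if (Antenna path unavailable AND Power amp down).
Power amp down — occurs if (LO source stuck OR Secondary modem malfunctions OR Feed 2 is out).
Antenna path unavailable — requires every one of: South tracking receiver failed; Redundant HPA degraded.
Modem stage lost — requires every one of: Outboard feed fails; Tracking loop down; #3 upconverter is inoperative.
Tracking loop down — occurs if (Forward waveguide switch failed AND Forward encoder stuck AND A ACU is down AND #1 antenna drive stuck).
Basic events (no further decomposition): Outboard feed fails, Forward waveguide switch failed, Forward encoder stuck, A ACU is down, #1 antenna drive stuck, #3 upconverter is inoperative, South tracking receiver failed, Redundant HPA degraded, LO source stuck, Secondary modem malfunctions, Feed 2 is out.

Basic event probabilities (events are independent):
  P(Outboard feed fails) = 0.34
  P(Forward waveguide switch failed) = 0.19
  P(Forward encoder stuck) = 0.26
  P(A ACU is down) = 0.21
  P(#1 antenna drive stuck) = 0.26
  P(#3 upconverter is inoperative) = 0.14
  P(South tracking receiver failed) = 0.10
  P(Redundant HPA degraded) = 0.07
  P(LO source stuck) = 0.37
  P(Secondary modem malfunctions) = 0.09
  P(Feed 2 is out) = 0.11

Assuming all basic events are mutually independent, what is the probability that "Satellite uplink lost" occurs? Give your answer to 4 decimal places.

P(Tracking loop down) [AND] = 0.19 × 0.26 × 0.21 × 0.26 = 0.002697
P(Modem stage lost) [AND] = 0.34 × 0.002697 × 0.14 = 0.000128
P(Antenna path unavailable) [AND] = 0.10 × 0.07 = 0.007000
P(Power amp down) [OR] = 1 − (1−0.37) × (1−0.09) × (1−0.11) = 0.489763
P(Transmit chain fails) [AND] = 0.007000 × 0.489763 = 0.003428
P(Satellite uplink lost) [OR] = 1 − (1−0.000128) × (1−0.003428) = 0.003556
Rounded to 4 decimal places: P(Satellite uplink lost) ≈ 0.0036.

0.0036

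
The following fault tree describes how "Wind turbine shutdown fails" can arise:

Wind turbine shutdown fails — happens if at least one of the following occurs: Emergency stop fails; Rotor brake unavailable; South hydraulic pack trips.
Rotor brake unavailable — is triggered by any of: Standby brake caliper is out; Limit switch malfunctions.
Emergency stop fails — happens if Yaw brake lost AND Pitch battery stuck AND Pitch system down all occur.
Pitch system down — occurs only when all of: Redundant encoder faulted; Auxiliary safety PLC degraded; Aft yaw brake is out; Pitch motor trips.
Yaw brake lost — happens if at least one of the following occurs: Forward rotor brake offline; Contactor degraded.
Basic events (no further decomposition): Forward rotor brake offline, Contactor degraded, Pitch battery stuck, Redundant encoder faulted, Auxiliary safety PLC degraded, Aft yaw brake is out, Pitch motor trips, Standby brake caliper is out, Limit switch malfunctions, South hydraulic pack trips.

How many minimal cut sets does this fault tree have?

Yaw brake lost [OR]: union of children's cut sets → 2 cut set(s).
Pitch system down [AND]: one cut set from each child combined → 1 × 1 × 1 × 1 = 1 cut set(s).
Emergency stop fails [AND]: one cut set from each child combined → 2 × 1 × 1 = 2 cut set(s).
Rotor brake unavailable [OR]: union of children's cut sets → 2 cut set(s).
Wind turbine shutdown fails [OR]: union of children's cut sets → 5 cut set(s).
Minimal cut sets: {Aft yaw brake is out, Auxiliary safety PLC degraded, Forward rotor brake offline, Pitch battery stuck, Pitch motor trips, Redundant encoder faulted}; {Aft yaw brake is out, Auxiliary safety PLC degraded, Contactor degraded, Pitch battery stuck, Pitch motor trips, Redundant encoder faulted}; {Standby brake caliper is out}; {Limit switch malfunctions}; {South hydraulic pack trips}.

5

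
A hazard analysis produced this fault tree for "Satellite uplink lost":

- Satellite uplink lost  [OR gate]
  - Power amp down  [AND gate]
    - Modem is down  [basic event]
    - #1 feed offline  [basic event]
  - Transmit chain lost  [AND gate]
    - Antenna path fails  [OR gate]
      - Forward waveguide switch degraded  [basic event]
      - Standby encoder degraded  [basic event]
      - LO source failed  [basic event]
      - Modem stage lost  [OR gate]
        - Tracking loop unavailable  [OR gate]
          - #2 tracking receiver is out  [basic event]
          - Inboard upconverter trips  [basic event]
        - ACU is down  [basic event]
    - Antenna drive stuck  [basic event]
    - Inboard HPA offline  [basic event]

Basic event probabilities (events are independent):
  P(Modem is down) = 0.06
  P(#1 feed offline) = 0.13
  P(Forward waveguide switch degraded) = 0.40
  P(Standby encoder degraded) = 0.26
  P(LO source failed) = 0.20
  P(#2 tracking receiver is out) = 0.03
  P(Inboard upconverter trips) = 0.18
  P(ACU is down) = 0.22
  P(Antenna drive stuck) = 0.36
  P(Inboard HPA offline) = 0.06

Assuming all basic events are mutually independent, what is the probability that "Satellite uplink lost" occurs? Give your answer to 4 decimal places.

P(Power amp down) [AND] = 0.06 × 0.13 = 0.007800
P(Tracking loop unavailable) [OR] = 1 − (1−0.03) × (1−0.18) = 0.204600
P(Modem stage lost) [OR] = 1 − (1−0.204600) × (1−0.22) = 0.379588
P(Antenna path fails) [OR] = 1 − (1−0.40) × (1−0.26) × (1−0.20) × (1−0.379588) = 0.779630
P(Transmit chain lost) [AND] = 0.779630 × 0.36 × 0.06 = 0.016840
P(Satellite uplink lost) [OR] = 1 − (1−0.007800) × (1−0.016840) = 0.024509
Rounded to 4 decimal places: P(Satellite uplink lost) ≈ 0.0245.

0.0245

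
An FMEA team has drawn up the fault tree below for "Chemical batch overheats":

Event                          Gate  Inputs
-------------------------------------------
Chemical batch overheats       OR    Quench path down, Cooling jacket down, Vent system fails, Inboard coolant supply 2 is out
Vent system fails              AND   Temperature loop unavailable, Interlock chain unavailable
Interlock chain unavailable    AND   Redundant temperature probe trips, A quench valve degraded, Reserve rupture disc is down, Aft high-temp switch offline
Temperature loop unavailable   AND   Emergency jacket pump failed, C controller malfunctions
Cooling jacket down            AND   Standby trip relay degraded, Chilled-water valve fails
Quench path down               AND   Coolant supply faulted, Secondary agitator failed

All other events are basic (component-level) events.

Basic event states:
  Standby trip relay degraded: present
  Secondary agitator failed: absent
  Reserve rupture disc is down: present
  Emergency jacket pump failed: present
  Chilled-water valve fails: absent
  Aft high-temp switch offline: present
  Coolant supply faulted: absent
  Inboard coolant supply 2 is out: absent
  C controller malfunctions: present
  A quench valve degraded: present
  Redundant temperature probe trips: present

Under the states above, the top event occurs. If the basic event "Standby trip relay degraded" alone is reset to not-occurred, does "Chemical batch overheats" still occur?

Counterfactual: set "Standby trip relay degraded" to not occurred.
Quench path down [AND]: Coolant supply faulted=not, Secondary agitator failed=not → not all inputs occur → does not occur.
Cooling jacket down [AND]: Standby trip relay degraded=not, Chilled-water valve fails=not → not all inputs occur → does not occur.
Temperature loop unavailable [AND]: Emergency jacket pump failed=occurs, C controller malfunctions=occurs → all inputs occur → occurs.
Interlock chain unavailable [AND]: Redundant temperature probe trips=occurs, A quench valve degraded=occurs, Reserve rupture disc is down=occurs, Aft high-temp switch offline=occurs → all inputs occur → occurs.
Vent system fails [AND]: Temperature loop unavailable=occurs, Interlock chain unavailable=occurs → all inputs occur → occurs.
Chemical batch overheats [OR]: Quench path down=not, Cooling jacket down=not, Vent system fails=occurs, Inboard coolant supply 2 is out=not → at least one input occurs → occurs.

Yes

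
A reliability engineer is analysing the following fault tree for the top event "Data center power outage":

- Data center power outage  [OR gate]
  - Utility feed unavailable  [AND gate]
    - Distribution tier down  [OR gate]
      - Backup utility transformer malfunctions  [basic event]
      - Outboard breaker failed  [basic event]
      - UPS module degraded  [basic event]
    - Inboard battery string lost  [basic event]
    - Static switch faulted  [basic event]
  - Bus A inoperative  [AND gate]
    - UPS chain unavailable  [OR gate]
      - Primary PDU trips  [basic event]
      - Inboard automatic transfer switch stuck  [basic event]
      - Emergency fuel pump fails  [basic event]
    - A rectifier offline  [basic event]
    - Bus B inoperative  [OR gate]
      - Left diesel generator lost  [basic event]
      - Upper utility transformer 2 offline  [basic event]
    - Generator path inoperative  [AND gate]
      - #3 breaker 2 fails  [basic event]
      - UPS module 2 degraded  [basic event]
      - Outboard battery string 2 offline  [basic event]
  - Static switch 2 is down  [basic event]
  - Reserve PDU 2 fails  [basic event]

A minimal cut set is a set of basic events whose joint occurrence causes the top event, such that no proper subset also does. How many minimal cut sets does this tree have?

Distribution tier down [OR]: union of children's cut sets → 3 cut set(s).
Utility feed unavailable [AND]: one cut set from each child combined → 3 × 1 × 1 = 3 cut set(s).
UPS chain unavailable [OR]: union of children's cut sets → 3 cut set(s).
Bus B inoperative [OR]: union of children's cut sets → 2 cut set(s).
Generator path inoperative [AND]: one cut set from each child combined → 1 × 1 × 1 = 1 cut set(s).
Bus A inoperative [AND]: one cut set from each child combined → 3 × 1 × 2 × 1 = 6 cut set(s).
Data center power outage [OR]: union of children's cut sets → 11 cut set(s).

11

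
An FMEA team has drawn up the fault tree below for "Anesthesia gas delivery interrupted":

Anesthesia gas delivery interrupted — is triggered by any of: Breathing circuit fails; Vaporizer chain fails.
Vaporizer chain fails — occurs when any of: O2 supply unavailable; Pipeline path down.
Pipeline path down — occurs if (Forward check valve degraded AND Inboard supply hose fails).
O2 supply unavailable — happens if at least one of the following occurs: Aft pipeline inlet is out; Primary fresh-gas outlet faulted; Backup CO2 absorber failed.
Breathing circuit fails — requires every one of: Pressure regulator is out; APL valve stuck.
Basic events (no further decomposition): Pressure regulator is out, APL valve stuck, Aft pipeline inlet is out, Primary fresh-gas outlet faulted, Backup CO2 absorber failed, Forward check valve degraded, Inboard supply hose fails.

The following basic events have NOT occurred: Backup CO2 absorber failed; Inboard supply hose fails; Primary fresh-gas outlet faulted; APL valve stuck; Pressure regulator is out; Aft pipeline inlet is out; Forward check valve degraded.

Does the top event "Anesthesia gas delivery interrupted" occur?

Breathing circuit fails [AND]: Pressure regulator is out=not, APL valve stuck=not → not all inputs occur → does not occur.
O2 supply unavailable [OR]: Aft pipeline inlet is out=not, Primary fresh-gas outlet faulted=not, Backup CO2 absorber failed=not → no input occurs → does not occur.
Pipeline path down [AND]: Forward check valve degraded=not, Inboard supply hose fails=not → not all inputs occur → does not occur.
Vaporizer chain fails [OR]: O2 supply unavailable=not, Pipeline path down=not → no input occurs → does not occur.
Anesthesia gas delivery interrupted [OR]: Breathing circuit fails=not, Vaporizer chain fails=not → no input occurs → does not occur.

No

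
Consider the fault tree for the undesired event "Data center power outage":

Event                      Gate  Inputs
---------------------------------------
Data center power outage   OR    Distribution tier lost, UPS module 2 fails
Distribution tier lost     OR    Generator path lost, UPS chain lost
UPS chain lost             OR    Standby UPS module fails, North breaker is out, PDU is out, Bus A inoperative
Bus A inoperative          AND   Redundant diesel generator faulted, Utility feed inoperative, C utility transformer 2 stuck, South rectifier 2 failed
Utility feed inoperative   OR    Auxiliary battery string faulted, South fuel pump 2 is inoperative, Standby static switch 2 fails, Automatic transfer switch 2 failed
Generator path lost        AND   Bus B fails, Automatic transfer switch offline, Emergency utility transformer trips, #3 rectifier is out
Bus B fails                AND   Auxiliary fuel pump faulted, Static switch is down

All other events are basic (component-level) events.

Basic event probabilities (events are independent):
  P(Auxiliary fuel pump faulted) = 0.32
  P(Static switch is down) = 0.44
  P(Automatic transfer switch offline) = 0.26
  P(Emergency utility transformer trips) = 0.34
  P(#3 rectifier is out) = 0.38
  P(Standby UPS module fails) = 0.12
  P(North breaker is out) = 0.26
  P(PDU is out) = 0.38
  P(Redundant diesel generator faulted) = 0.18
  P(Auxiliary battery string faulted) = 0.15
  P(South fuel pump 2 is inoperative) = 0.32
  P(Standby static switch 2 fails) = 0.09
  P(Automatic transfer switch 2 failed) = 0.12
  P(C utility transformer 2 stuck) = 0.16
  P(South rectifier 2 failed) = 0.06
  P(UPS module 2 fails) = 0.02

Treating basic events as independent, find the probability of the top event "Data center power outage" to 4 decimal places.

P(Bus B fails) [AND] = 0.32 × 0.44 = 0.140800
P(Generator path lost) [AND] = 0.140800 × 0.26 × 0.34 × 0.38 = 0.004730
P(Utility feed inoperative) [OR] = 1 − (1−0.15) × (1−0.32) × (1−0.09) × (1−0.12) = 0.537138
P(Bus A inoperative) [AND] = 0.18 × 0.537138 × 0.16 × 0.06 = 0.000928
P(UPS chain lost) [OR] = 1 − (1−0.12) × (1−0.26) × (1−0.38) × (1−0.000928) = 0.596631
P(Distribution tier lost) [OR] = 1 − (1−0.004730) × (1−0.596631) = 0.598539
P(Data center power outage) [OR] = 1 − (1−0.598539) × (1−0.02) = 0.606568
Rounded to 4 decimal places: P(Data center power outage) ≈ 0.6066.

0.6066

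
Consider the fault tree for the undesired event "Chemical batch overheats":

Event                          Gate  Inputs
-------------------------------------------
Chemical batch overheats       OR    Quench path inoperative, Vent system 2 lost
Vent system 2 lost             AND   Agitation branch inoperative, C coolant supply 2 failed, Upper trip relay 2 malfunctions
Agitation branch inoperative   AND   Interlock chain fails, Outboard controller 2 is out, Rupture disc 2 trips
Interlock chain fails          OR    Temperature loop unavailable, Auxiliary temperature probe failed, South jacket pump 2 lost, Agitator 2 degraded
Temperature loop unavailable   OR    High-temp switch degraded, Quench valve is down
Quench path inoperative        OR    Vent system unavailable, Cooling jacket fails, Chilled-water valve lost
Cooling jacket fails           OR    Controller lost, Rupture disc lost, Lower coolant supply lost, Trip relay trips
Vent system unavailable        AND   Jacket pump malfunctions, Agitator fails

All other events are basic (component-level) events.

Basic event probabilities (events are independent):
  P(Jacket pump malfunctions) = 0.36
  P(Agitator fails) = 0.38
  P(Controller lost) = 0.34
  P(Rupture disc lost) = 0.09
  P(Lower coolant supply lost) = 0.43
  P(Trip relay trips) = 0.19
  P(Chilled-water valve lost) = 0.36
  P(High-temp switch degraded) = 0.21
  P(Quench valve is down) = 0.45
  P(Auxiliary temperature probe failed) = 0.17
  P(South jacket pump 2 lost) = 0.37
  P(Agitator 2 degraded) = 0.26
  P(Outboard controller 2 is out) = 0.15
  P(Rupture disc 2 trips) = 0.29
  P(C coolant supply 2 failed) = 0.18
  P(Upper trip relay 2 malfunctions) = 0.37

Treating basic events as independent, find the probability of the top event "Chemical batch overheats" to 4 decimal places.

0.8472

P(Vent system unavailable) [AND] = 0.36 × 0.38 = 0.136800
P(Cooling jacket fails) [OR] = 1 − (1−0.34) × (1−0.09) × (1−0.43) × (1−0.19) = 0.722703
P(Quench path inoperative) [OR] = 1 − (1−0.136800) × (1−0.722703) × (1−0.36) = 0.846808
P(Temperature loop unavailable) [OR] = 1 − (1−0.21) × (1−0.45) = 0.565500
P(Interlock chain fails) [OR] = 1 − (1−0.565500) × (1−0.17) × (1−0.37) × (1−0.26) = 0.831872
P(Agitation branch inoperative) [AND] = 0.831872 × 0.15 × 0.29 = 0.036186
P(Vent system 2 lost) [AND] = 0.036186 × 0.18 × 0.37 = 0.002410
P(Chemical batch overheats) [OR] = 1 − (1−0.846808) × (1−0.002410) = 0.847177
Rounded to 4 decimal places: P(Chemical batch overheats) ≈ 0.8472.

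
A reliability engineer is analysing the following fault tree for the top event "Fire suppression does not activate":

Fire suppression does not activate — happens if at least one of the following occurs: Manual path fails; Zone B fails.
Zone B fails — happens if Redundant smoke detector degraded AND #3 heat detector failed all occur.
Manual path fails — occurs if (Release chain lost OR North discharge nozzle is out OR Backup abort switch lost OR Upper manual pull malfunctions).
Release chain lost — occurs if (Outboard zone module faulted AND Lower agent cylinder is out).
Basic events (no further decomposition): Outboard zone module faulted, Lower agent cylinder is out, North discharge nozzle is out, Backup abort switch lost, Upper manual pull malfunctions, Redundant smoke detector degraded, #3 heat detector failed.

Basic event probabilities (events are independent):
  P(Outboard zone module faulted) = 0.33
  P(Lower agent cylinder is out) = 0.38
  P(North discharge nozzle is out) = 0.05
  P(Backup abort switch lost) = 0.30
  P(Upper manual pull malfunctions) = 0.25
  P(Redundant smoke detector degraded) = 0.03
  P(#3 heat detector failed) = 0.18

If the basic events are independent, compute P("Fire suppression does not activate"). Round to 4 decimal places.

P(Release chain lost) [AND] = 0.33 × 0.38 = 0.125400
P(Manual path fails) [OR] = 1 − (1−0.125400) × (1−0.05) × (1−0.30) × (1−0.25) = 0.563793
P(Zone B fails) [AND] = 0.03 × 0.18 = 0.005400
P(Fire suppression does not activate) [OR] = 1 − (1−0.563793) × (1−0.005400) = 0.566149
Rounded to 4 decimal places: P(Fire suppression does not activate) ≈ 0.5661.

0.5661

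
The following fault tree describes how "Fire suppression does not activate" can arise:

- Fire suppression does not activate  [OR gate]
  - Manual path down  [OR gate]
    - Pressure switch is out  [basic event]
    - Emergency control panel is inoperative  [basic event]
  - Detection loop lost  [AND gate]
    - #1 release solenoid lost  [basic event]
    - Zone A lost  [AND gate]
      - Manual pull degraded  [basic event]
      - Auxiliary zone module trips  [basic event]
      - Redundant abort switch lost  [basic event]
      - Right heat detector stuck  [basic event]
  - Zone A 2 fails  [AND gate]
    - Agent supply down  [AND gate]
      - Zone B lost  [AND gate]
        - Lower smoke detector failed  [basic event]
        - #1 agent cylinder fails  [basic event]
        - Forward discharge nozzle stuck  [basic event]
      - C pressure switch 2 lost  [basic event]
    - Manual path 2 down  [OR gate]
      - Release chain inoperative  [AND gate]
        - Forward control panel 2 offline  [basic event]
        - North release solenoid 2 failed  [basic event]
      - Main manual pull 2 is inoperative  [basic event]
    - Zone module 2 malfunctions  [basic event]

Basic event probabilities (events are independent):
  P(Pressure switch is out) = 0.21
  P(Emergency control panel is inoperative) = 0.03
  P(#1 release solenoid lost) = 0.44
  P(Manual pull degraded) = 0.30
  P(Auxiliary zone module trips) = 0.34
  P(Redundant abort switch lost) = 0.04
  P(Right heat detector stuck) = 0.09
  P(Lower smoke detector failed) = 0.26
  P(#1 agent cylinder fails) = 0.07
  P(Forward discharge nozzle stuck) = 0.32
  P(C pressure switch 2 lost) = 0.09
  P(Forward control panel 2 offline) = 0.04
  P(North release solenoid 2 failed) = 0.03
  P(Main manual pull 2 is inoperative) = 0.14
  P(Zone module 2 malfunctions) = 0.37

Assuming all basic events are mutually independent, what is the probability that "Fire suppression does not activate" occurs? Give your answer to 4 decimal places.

0.2338

P(Manual path down) [OR] = 1 − (1−0.21) × (1−0.03) = 0.233700
P(Zone A lost) [AND] = 0.30 × 0.34 × 0.04 × 0.09 = 0.000367
P(Detection loop lost) [AND] = 0.44 × 0.000367 = 0.000161
P(Zone B lost) [AND] = 0.26 × 0.07 × 0.32 = 0.005824
P(Agent supply down) [AND] = 0.005824 × 0.09 = 0.000524
P(Release chain inoperative) [AND] = 0.04 × 0.03 = 0.001200
P(Manual path 2 down) [OR] = 1 − (1−0.001200) × (1−0.14) = 0.141032
P(Zone A 2 fails) [AND] = 0.000524 × 0.141032 × 0.37 = 0.000027
P(Fire suppression does not activate) [OR] = 1 − (1−0.233700) × (1−0.000161) × (1−0.000027) = 0.233844
Rounded to 4 decimal places: P(Fire suppression does not activate) ≈ 0.2338.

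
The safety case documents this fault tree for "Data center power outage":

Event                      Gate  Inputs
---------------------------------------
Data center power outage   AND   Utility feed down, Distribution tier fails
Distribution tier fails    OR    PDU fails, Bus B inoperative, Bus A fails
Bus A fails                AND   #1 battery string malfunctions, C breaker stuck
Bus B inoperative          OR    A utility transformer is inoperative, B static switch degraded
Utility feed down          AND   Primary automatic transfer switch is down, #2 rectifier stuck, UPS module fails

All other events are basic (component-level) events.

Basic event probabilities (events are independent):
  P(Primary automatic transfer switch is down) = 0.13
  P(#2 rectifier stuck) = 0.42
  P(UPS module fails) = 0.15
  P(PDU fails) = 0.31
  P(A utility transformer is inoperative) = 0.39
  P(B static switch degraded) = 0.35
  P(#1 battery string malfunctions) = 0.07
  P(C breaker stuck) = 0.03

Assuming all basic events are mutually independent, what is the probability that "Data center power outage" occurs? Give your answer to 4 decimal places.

P(Utility feed down) [AND] = 0.13 × 0.42 × 0.15 = 0.008190
P(Bus B inoperative) [OR] = 1 − (1−0.39) × (1−0.35) = 0.603500
P(Bus A fails) [AND] = 0.07 × 0.03 = 0.002100
P(Distribution tier fails) [OR] = 1 − (1−0.31) × (1−0.603500) × (1−0.002100) = 0.726990
P(Data center power outage) [AND] = 0.008190 × 0.726990 = 0.005954
Rounded to 4 decimal places: P(Data center power outage) ≈ 0.0060.

0.0060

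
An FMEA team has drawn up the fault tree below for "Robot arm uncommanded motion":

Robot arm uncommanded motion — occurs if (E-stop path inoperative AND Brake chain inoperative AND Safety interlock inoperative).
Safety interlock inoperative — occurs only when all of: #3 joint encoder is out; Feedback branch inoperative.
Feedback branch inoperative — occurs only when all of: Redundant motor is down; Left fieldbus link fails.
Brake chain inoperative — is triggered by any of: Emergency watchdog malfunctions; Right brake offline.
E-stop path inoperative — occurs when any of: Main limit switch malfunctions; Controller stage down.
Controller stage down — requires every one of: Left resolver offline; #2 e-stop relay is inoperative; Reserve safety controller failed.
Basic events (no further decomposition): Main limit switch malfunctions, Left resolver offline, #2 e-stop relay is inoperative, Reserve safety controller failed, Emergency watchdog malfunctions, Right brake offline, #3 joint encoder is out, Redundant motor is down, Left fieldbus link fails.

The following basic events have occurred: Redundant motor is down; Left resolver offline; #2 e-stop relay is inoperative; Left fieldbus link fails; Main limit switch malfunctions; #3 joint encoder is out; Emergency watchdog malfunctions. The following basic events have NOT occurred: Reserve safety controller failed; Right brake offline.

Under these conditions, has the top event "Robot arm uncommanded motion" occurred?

Yes

Controller stage down [AND]: Left resolver offline=occurs, #2 e-stop relay is inoperative=occurs, Reserve safety controller failed=not → not all inputs occur → does not occur.
E-stop path inoperative [OR]: Main limit switch malfunctions=occurs, Controller stage down=not → at least one input occurs → occurs.
Brake chain inoperative [OR]: Emergency watchdog malfunctions=occurs, Right brake offline=not → at least one input occurs → occurs.
Feedback branch inoperative [AND]: Redundant motor is down=occurs, Left fieldbus link fails=occurs → all inputs occur → occurs.
Safety interlock inoperative [AND]: #3 joint encoder is out=occurs, Feedback branch inoperative=occurs → all inputs occur → occurs.
Robot arm uncommanded motion [AND]: E-stop path inoperative=occurs, Brake chain inoperative=occurs, Safety interlock inoperative=occurs → all inputs occur → occurs.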